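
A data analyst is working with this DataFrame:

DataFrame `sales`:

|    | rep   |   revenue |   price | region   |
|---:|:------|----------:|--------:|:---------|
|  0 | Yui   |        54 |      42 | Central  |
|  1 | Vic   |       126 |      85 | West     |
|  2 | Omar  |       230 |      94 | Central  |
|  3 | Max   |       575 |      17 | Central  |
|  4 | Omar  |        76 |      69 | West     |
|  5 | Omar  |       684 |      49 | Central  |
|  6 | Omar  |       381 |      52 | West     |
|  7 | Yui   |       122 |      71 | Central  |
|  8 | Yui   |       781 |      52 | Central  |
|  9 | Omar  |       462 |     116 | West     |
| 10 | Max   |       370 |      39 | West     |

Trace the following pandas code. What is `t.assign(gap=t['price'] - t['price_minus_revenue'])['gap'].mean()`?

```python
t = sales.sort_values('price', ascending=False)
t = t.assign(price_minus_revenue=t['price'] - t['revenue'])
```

351.0

sort by price descending:
     rep  revenue  price   region
9   Omar      462    116     West
2   Omar      230     94  Central
1    Vic      126     85     West
7    Yui      122     71  Central
4   Omar       76     69     West
6   Omar      381     52     West
8    Yui      781     52  Central
5   Omar      684     49  Central
0    Yui       54     42  Central
10   Max      370     39     West
3    Max      575     17  Central
add column price_minus_revenue = t['price'] - t['revenue']:
     rep  revenue  price   region  price_minus_revenue
9   Omar      462    116     West                 -346
2   Omar      230     94  Central                 -136
1    Vic      126     85     West                  -41
7    Yui      122     71  Central                  -51
4   Omar       76     69     West                   -7
6   Omar      381     52     West                 -329
8    Yui      781     52  Central                 -729
5   Omar      684     49  Central                 -635
0    Yui       54     42  Central                  -12
10   Max      370     39     West                 -331
3    Max      575     17  Central                 -558
add column gap = t['price'] - t['price_minus_revenue']:
     rep  revenue  price   region  price_minus_revenue  gap
9   Omar      462    116     West                 -346  462
2   Omar      230     94  Central                 -136  230
1    Vic      126     85     West                  -41  126
7    Yui      122     71  Central                  -51  122
4   Omar       76     69     West                   -7   76
6   Omar      381     52     West                 -329  381
8    Yui      781     52  Central                 -729  781
5   Omar      684     49  Central                 -635  684
0    Yui       54     42  Central                  -12   54
10   Max      370     39     West                 -331  370
3    Max      575     17  Central                 -558  575
Then the mean of column 'gap': 351.0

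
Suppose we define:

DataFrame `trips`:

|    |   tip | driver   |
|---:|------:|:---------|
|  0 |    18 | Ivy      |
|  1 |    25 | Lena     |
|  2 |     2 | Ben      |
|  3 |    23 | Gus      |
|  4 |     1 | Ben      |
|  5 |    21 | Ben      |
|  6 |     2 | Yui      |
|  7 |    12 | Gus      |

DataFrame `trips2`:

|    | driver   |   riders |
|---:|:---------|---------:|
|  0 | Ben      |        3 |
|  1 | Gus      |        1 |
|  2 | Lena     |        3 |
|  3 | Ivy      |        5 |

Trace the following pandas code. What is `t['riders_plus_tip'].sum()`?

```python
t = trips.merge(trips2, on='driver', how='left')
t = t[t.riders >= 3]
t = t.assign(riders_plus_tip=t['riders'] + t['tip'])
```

84.0

merge on 'driver' (how='left') → 8 rows:
   tip driver  riders
0   18    Ivy     5.0
1   25   Lena     3.0
2    2    Ben     3.0
3   23    Gus     1.0
4    1    Ben     3.0
5   21    Ben     3.0
6    2    Yui     NaN
7   12    Gus     1.0
filter rows where riders >= 3:
   tip driver  riders
0   18    Ivy     5.0
1   25   Lena     3.0
2    2    Ben     3.0
4    1    Ben     3.0
5   21    Ben     3.0
add column riders_plus_tip = t['riders'] + t['tip']:
   tip driver  riders  riders_plus_tip
0   18    Ivy     5.0             23.0
1   25   Lena     3.0             28.0
2    2    Ben     3.0              5.0
4    1    Ben     3.0              4.0
5   21    Ben     3.0             24.0
Then the sum of column 'riders_plus_tip': 84.0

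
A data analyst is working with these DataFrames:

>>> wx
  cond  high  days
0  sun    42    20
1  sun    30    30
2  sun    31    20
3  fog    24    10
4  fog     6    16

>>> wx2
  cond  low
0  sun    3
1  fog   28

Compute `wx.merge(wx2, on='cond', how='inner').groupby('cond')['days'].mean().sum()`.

merge on 'cond' (how='inner') → 5 rows:
  cond  high  days  low
0  sun    42    20    3
1  sun    30    30    3
2  sun    31    20    3
3  fog    24    10   28
4  fog     6    16   28
group by cond, mean of days:
cond
fog    13.000000
sun    23.333333
Name: days, dtype: float64
Finally, sum of the resulting series = 36.3333333333.

36.3333333333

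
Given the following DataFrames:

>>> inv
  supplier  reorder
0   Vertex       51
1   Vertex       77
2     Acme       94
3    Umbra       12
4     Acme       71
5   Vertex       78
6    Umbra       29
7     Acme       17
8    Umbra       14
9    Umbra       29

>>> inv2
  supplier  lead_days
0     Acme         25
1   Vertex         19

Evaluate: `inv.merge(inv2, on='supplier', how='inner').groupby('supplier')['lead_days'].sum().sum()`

132

merge on 'supplier' (how='inner') → 6 rows:
  supplier  reorder  lead_days
0   Vertex       51         19
1   Vertex       77         19
2     Acme       94         25
3     Acme       71         25
4   Vertex       78         19
5     Acme       17         25
group by supplier, sum of lead_days:
supplier
Acme      75
Vertex    57
Name: lead_days, dtype: int64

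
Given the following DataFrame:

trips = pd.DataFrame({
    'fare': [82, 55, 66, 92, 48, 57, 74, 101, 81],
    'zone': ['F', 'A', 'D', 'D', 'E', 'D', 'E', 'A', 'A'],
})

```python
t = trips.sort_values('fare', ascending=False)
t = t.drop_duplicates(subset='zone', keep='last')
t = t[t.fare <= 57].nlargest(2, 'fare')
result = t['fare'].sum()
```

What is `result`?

112

sort by fare descending:
   fare zone
7   101    A
3    92    D
0    82    F
8    81    A
6    74    E
2    66    D
5    57    D
1    55    A
4    48    E
drop duplicate zone (keep=last):
   fare zone
0    82    F
5    57    D
1    55    A
4    48    E
filter rows where fare <= 57:
   fare zone
5    57    D
1    55    A
4    48    E
take 2 rows with largest fare:
   fare zone
5    57    D
1    55    A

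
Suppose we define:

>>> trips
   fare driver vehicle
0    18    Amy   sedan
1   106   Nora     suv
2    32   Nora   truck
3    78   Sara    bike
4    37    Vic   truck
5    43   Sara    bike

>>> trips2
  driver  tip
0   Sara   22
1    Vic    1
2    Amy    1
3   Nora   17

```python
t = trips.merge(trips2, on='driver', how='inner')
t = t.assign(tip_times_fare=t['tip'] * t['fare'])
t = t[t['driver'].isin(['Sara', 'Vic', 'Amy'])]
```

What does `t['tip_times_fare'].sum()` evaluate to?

2717

merge on 'driver' (how='inner') → 6 rows:
   fare driver vehicle  tip
0    18    Amy   sedan    1
1   106   Nora     suv   17
2    32   Nora   truck   17
3    78   Sara    bike   22
4    37    Vic   truck    1
5    43   Sara    bike   22
add column tip_times_fare = t['tip'] * t['fare']:
   fare driver vehicle  tip  tip_times_fare
0    18    Amy   sedan    1              18
1   106   Nora     suv   17            1802
2    32   Nora   truck   17             544
3    78   Sara    bike   22            1716
4    37    Vic   truck    1              37
5    43   Sara    bike   22             946
filter rows where driver in ['Sara', 'Vic', 'Amy']:
   fare driver vehicle  tip  tip_times_fare
0    18    Amy   sedan    1              18
3    78   Sara    bike   22            1716
4    37    Vic   truck    1              37
5    43   Sara    bike   22             946
Finally, sum of column 'tip_times_fare' = 2717.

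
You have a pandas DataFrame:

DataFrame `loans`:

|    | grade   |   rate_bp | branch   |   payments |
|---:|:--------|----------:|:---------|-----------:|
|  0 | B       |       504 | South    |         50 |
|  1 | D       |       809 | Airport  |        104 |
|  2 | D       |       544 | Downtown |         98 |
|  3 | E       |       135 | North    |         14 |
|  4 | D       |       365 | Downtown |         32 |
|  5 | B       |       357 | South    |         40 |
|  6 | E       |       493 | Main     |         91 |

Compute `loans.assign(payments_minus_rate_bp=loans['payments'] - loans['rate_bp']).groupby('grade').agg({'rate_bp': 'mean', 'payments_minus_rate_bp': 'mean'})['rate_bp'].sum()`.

add column payments_minus_rate_bp = loans['payments'] - loans['rate_bp']:
  grade  rate_bp    branch  payments  payments_minus_rate_bp
0     B      504     South        50                    -454
1     D      809   Airport       104                    -705
2     D      544  Downtown        98                    -446
3     E      135     North        14                    -121
4     D      365  Downtown        32                    -333
5     B      357     South        40                    -317
6     E      493      Main        91                    -402
group by grade: mean(rate_bp), mean(payments_minus_rate_bp):
          rate_bp  payments_minus_rate_bp
grade                                    
B      430.500000             -385.500000
D      572.666667             -494.666667
E      314.000000             -261.500000

1317.16666667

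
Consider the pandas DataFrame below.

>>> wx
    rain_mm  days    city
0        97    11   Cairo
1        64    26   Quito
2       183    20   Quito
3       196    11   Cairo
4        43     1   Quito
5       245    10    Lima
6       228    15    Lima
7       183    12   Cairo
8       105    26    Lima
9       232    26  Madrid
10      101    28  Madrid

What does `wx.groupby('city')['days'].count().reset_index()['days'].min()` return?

group by city, count of days:
city
Cairo     3
Lima      3
Madrid    2
Quito     3
Name: days, dtype: int64
reset_index():
     city  days
0   Cairo     3
1    Lima     3
2  Madrid     2
3   Quito     3

2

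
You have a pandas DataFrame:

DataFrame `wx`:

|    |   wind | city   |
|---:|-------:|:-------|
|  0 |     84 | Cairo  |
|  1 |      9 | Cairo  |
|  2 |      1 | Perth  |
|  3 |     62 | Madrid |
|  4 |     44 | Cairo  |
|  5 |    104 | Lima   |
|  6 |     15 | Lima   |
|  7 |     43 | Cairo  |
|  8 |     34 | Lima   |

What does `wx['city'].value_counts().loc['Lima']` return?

value_counts of city:
city
Cairo     4
Lima      3
Perth     1
Madrid    1
Name: count, dtype: int64
So loc['Lima'] = 3.

3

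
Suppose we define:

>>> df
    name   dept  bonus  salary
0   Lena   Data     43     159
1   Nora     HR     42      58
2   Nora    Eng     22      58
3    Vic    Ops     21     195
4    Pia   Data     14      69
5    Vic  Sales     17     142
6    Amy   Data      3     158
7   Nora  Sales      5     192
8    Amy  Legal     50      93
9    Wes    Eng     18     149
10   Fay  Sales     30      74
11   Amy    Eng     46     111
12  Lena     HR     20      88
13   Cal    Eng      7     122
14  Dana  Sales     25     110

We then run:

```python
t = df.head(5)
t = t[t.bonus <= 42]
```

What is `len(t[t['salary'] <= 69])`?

take first 5 rows:
   name  dept  bonus  salary
0  Lena  Data     43     159
1  Nora    HR     42      58
2  Nora   Eng     22      58
3   Vic   Ops     21     195
4   Pia  Data     14      69
filter rows where bonus <= 42:
   name  dept  bonus  salary
1  Nora    HR     42      58
2  Nora   Eng     22      58
3   Vic   Ops     21     195
4   Pia  Data     14      69
filter rows where salary <= 69:
   name  dept  bonus  salary
1  Nora    HR     42      58
2  Nora   Eng     22      58
4   Pia  Data     14      69
number of rows → 3

3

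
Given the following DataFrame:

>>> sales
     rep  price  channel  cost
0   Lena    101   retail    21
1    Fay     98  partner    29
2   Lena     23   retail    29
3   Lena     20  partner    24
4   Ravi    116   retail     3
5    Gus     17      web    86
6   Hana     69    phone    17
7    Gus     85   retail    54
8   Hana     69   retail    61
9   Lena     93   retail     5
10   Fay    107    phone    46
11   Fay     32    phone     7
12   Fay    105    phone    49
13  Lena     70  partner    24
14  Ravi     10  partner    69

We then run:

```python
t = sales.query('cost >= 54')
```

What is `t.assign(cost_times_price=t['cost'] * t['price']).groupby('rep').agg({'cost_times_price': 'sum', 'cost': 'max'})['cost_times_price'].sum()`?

filter rows where cost >= 54:
     rep  price  channel  cost
5    Gus     17      web    86
7    Gus     85   retail    54
8   Hana     69   retail    61
14  Ravi     10  partner    69
add column cost_times_price = t['cost'] * t['price']:
     rep  price  channel  cost  cost_times_price
5    Gus     17      web    86              1462
7    Gus     85   retail    54              4590
8   Hana     69   retail    61              4209
14  Ravi     10  partner    69               690
group by rep: sum(cost_times_price), max(cost):
      cost_times_price  cost
rep                         
Gus               6052    86
Hana              4209    61
Ravi               690    69

10951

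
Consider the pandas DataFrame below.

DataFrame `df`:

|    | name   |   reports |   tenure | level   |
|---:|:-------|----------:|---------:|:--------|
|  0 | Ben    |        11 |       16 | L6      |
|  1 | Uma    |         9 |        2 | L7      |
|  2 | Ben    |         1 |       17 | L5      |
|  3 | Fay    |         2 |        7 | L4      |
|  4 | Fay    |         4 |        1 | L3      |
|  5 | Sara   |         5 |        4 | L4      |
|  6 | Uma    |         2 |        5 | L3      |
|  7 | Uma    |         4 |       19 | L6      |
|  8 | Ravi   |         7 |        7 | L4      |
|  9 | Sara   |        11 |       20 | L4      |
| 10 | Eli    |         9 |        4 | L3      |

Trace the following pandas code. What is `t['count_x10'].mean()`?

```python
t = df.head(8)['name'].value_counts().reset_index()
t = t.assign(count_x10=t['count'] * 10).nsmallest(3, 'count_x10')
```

16.6666666667

take first 8 rows:
   name  reports  tenure level
0   Ben       11      16    L6
1   Uma        9       2    L7
2   Ben        1      17    L5
3   Fay        2       7    L4
4   Fay        4       1    L3
5  Sara        5       4    L4
6   Uma        2       5    L3
7   Uma        4      19    L6
value_counts of name:
name
Uma     3
Ben     2
Fay     2
Sara    1
Name: count, dtype: int64
reset_index():
   name  count
0   Uma      3
1   Ben      2
2   Fay      2
3  Sara      1
add column count_x10 = t['count'] * 10:
   name  count  count_x10
0   Uma      3         30
1   Ben      2         20
2   Fay      2         20
3  Sara      1         10
take 3 rows with smallest count_x10:
   name  count  count_x10
3  Sara      1         10
1   Ben      2         20
2   Fay      2         20
Hence 16.6666666667.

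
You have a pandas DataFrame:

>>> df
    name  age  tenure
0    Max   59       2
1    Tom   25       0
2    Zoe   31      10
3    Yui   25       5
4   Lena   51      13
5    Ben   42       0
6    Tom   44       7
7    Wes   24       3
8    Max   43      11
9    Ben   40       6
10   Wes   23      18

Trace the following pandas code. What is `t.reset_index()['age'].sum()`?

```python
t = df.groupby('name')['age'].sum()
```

group by name, sum of age:
name
Ben      82
Lena     51
Max     102
Tom      69
Wes      47
Yui      25
Zoe      31
Name: age, dtype: int64
reset_index():
   name  age
0   Ben   82
1  Lena   51
2   Max  102
3   Tom   69
4   Wes   47
5   Yui   25
6   Zoe   31
Taking the sum of column 'age' gives 407.

407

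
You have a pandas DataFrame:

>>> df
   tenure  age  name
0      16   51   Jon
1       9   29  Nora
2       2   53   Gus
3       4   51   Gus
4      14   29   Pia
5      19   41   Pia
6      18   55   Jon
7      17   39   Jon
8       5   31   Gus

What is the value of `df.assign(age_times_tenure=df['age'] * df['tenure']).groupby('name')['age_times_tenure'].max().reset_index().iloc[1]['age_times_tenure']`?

add column age_times_tenure = df['age'] * df['tenure']:
   tenure  age  name  age_times_tenure
0      16   51   Jon               816
1       9   29  Nora               261
2       2   53   Gus               106
3       4   51   Gus               204
4      14   29   Pia               406
5      19   41   Pia               779
6      18   55   Jon               990
7      17   39   Jon               663
8       5   31   Gus               155
group by name, max of age_times_tenure:
name
Gus     204
Jon     990
Nora    261
Pia     779
Name: age_times_tenure, dtype: int64
reset_index():
   name  age_times_tenure
0   Gus               204
1   Jon               990
2  Nora               261
3   Pia               779
Then the value at position 1, column 'age_times_tenure': 990

990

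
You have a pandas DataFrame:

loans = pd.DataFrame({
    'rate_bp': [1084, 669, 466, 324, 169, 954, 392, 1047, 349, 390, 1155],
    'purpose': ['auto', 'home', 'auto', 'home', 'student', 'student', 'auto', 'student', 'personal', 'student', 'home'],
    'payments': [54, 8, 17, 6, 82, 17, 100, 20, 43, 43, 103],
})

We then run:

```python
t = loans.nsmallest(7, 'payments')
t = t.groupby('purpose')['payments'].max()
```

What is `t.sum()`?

take 7 rows with smallest payments:
   rate_bp   purpose  payments
3      324      home         6
1      669      home         8
2      466      auto        17
5      954   student        17
7     1047   student        20
8      349  personal        43
9      390   student        43
group by purpose, max of payments:
purpose
auto        17
home         8
personal    43
student     43
Name: payments, dtype: int64
sum of the resulting series → 111

111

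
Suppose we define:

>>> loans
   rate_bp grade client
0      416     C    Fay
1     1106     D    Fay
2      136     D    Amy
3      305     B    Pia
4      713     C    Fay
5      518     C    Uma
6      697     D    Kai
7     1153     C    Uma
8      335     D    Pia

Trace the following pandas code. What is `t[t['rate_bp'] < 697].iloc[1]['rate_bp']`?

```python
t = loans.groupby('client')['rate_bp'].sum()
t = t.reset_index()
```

group by client, sum of rate_bp:
client
Amy     136
Fay    2235
Kai     697
Pia     640
Uma    1671
Name: rate_bp, dtype: int64
reset_index():
  client  rate_bp
0    Amy      136
1    Fay     2235
2    Kai      697
3    Pia      640
4    Uma     1671
filter rows where rate_bp < 697:
  client  rate_bp
0    Amy      136
3    Pia      640
Reading off the value at position 1, column 'rate_bp', we get 640.

640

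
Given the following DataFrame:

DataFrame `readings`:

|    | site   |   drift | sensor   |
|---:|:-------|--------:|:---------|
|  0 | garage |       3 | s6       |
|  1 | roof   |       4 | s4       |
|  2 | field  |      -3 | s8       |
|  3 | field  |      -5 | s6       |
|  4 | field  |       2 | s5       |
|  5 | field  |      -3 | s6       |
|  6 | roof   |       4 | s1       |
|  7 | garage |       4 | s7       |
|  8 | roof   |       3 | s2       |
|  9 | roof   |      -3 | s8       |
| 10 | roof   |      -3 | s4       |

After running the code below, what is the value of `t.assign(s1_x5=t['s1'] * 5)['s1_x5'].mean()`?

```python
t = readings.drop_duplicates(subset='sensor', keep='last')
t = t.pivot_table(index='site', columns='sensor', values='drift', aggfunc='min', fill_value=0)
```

drop duplicate sensor (keep=last):
      site  drift sensor
4    field      2     s5
5    field     -3     s6
6     roof      4     s1
7   garage      4     s7
8     roof      3     s2
9     roof     -3     s8
10    roof     -3     s4
pivot: rows=site, cols=sensor, min(drift):
sensor  s1  s2  s4  s5  s6  s7  s8
site                              
field    0   0   0   2  -3   0   0
garage   0   0   0   0   0   4   0
roof     4   3  -3   0   0   0  -3
add column s1_x5 = t['s1'] * 5:
sensor  s1  s2  s4  s5  s6  s7  s8  s1_x5
site                                     
field    0   0   0   2  -3   0   0      0
garage   0   0   0   0   0   4   0      0
roof     4   3  -3   0   0   0  -3     20
mean of column 's1_x5' → 6.66666666667

6.66666666667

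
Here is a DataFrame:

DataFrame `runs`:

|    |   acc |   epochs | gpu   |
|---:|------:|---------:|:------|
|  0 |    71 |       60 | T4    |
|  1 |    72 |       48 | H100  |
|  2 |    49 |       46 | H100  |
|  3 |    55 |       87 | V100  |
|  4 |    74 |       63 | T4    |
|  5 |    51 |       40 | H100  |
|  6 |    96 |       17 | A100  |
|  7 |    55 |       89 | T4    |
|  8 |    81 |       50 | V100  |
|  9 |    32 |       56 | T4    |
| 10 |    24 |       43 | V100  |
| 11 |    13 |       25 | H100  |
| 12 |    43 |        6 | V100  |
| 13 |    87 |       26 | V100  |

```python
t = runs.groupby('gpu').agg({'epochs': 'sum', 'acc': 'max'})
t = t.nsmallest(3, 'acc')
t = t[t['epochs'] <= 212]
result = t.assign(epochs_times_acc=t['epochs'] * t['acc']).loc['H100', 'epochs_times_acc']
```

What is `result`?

group by gpu: sum(epochs), max(acc):
      epochs  acc
gpu              
A100      17   96
H100     159   72
T4       268   74
V100     212   87
take 3 rows with smallest acc:
      epochs  acc
gpu              
H100     159   72
T4       268   74
V100     212   87
filter rows where epochs <= 212:
      epochs  acc
gpu              
H100     159   72
V100     212   87
add column epochs_times_acc = t['epochs'] * t['acc']:
      epochs  acc  epochs_times_acc
gpu                                
H100     159   72             11448
V100     212   87             18444
Taking the value at row 'H100', column 'epochs_times_acc' gives 11448.

11448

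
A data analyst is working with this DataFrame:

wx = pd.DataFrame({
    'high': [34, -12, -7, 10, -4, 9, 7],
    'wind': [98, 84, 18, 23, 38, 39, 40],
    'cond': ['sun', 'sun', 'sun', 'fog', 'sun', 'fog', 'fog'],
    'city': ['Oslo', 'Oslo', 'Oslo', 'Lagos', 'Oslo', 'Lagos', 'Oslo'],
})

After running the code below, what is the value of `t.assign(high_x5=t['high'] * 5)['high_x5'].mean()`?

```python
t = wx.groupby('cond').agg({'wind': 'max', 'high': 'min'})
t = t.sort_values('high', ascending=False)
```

group by cond: max(wind), min(high):
      wind  high
cond            
fog     40     7
sun     98   -12
sort by high descending:
      wind  high
cond            
fog     40     7
sun     98   -12
add column high_x5 = t['high'] * 5:
      wind  high  high_x5
cond                     
fog     40     7       35
sun     98   -12      -60
The mean of column 'high_x5' is -12.5.

-12.5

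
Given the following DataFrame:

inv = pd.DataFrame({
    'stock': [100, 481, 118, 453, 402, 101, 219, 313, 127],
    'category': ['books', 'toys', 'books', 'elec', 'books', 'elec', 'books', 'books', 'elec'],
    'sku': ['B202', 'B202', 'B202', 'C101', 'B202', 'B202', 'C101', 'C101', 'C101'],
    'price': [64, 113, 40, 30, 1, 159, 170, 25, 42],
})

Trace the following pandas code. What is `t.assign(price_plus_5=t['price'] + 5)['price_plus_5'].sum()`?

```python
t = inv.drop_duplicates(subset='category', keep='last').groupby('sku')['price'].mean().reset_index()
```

drop duplicate category (keep=last):
   stock category   sku  price
1    481     toys  B202    113
7    313    books  C101     25
8    127     elec  C101     42
group by sku, mean of price:
sku
B202    113.0
C101     33.5
Name: price, dtype: float64
reset_index():
    sku  price
0  B202  113.0
1  C101   33.5
add column price_plus_5 = t['price'] + 5:
    sku  price  price_plus_5
0  B202  113.0         118.0
1  C101   33.5          38.5

156.5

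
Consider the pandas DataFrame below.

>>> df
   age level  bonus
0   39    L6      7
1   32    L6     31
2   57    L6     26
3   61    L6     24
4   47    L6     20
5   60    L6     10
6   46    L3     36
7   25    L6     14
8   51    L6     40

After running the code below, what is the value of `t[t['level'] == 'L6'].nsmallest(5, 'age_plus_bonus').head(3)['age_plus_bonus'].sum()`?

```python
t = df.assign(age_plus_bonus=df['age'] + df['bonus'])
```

add column age_plus_bonus = df['age'] + df['bonus']:
   age level  bonus  age_plus_bonus
0   39    L6      7              46
1   32    L6     31              63
2   57    L6     26              83
3   61    L6     24              85
4   47    L6     20              67
5   60    L6     10              70
6   46    L3     36              82
7   25    L6     14              39
8   51    L6     40              91
filter rows where level == 'L6':
   age level  bonus  age_plus_bonus
0   39    L6      7              46
1   32    L6     31              63
2   57    L6     26              83
3   61    L6     24              85
4   47    L6     20              67
5   60    L6     10              70
7   25    L6     14              39
8   51    L6     40              91
take 5 rows with smallest age_plus_bonus:
   age level  bonus  age_plus_bonus
7   25    L6     14              39
0   39    L6      7              46
1   32    L6     31              63
4   47    L6     20              67
5   60    L6     10              70
take first 3 rows:
   age level  bonus  age_plus_bonus
7   25    L6     14              39
0   39    L6      7              46
1   32    L6     31              63
Hence 148.

148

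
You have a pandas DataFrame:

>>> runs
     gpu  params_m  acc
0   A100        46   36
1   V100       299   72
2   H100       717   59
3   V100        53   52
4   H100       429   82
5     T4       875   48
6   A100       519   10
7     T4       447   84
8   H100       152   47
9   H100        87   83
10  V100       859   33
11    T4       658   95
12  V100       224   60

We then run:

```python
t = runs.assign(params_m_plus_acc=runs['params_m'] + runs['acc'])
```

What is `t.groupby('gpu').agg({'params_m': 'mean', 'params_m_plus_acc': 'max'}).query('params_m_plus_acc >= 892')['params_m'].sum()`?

1018.75

add column params_m_plus_acc = runs['params_m'] + runs['acc']:
     gpu  params_m  acc  params_m_plus_acc
0   A100        46   36                 82
1   V100       299   72                371
2   H100       717   59                776
3   V100        53   52                105
4   H100       429   82                511
5     T4       875   48                923
6   A100       519   10                529
7     T4       447   84                531
8   H100       152   47                199
9   H100        87   83                170
10  V100       859   33                892
11    T4       658   95                753
12  V100       224   60                284
group by gpu: mean(params_m), max(params_m_plus_acc):
      params_m  params_m_plus_acc
gpu                              
A100    282.50                529
H100    346.25                776
T4      660.00                923
V100    358.75                892
filter rows where params_m_plus_acc >= 892:
      params_m  params_m_plus_acc
gpu                              
T4      660.00                923
V100    358.75                892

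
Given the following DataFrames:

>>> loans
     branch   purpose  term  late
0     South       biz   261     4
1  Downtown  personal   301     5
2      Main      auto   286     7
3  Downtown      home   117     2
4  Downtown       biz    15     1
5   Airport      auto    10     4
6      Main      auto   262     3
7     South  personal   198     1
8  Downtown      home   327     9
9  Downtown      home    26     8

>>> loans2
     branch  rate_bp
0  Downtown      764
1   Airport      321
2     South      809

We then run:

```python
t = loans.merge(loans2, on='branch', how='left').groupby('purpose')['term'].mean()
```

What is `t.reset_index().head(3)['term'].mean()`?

160.222222222

merge on 'branch' (how='left') → 10 rows:
     branch   purpose  term  late  rate_bp
0     South       biz   261     4    809.0
1  Downtown  personal   301     5    764.0
2      Main      auto   286     7      NaN
3  Downtown      home   117     2    764.0
4  Downtown       biz    15     1    764.0
5   Airport      auto    10     4    321.0
6      Main      auto   262     3      NaN
7     South  personal   198     1    809.0
8  Downtown      home   327     9    764.0
9  Downtown      home    26     8    764.0
group by purpose, mean of term:
purpose
auto        186.000000
biz         138.000000
home        156.666667
personal    249.500000
Name: term, dtype: float64
reset_index():
    purpose        term
0      auto  186.000000
1       biz  138.000000
2      home  156.666667
3  personal  249.500000
take first 3 rows:
  purpose        term
0    auto  186.000000
1     biz  138.000000
2    home  156.666667
Finally, mean of column 'term' = 160.222222222.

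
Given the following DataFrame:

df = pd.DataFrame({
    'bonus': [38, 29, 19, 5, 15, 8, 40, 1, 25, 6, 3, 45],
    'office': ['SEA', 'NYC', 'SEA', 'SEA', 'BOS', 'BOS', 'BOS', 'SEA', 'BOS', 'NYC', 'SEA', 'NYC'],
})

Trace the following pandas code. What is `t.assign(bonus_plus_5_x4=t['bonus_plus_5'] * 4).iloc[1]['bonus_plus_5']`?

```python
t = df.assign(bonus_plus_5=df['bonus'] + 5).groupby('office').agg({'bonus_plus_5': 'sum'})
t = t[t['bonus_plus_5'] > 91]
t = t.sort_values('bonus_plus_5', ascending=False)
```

add column bonus_plus_5 = df['bonus'] + 5:
    bonus office  bonus_plus_5
0      38    SEA            43
1      29    NYC            34
2      19    SEA            24
3       5    SEA            10
4      15    BOS            20
5       8    BOS            13
6      40    BOS            45
7       1    SEA             6
8      25    BOS            30
9       6    NYC            11
10      3    SEA             8
11     45    NYC            50
group by office, sum of bonus_plus_5:
        bonus_plus_5
office              
BOS              108
NYC               95
SEA               91
filter rows where bonus_plus_5 > 91:
        bonus_plus_5
office              
BOS              108
NYC               95
sort by bonus_plus_5 descending:
        bonus_plus_5
office              
BOS              108
NYC               95
add column bonus_plus_5_x4 = t['bonus_plus_5'] * 4:
        bonus_plus_5  bonus_plus_5_x4
office                               
BOS              108              432
NYC               95              380
Hence 95.

95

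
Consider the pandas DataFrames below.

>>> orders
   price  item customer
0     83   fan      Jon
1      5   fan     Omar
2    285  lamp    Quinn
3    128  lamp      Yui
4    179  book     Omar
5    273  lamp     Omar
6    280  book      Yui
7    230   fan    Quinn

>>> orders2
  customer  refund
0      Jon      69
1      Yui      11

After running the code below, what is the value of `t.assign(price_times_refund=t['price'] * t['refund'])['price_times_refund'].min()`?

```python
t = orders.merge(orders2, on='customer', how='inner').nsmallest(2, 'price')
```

merge on 'customer' (how='inner') → 3 rows:
   price  item customer  refund
0     83   fan      Jon      69
1    128  lamp      Yui      11
2    280  book      Yui      11
take 2 rows with smallest price:
   price  item customer  refund
0     83   fan      Jon      69
1    128  lamp      Yui      11
add column price_times_refund = t['price'] * t['refund']:
   price  item customer  refund  price_times_refund
0     83   fan      Jon      69                5727
1    128  lamp      Yui      11                1408

1408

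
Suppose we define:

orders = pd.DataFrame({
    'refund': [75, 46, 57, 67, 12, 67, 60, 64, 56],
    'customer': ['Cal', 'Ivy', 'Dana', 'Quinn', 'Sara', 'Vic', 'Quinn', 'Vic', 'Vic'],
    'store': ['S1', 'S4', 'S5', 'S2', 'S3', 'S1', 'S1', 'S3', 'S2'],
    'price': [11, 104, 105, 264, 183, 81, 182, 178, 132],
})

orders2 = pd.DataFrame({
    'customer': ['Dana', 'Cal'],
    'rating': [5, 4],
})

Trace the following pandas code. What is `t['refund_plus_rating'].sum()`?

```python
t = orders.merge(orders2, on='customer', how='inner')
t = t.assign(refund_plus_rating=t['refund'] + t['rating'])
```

merge on 'customer' (how='inner') → 2 rows:
   refund customer store  price  rating
0      75      Cal    S1     11       4
1      57     Dana    S5    105       5
add column refund_plus_rating = t['refund'] + t['rating']:
   refund customer store  price  rating  refund_plus_rating
0      75      Cal    S1     11       4                  79
1      57     Dana    S5    105       5                  62

141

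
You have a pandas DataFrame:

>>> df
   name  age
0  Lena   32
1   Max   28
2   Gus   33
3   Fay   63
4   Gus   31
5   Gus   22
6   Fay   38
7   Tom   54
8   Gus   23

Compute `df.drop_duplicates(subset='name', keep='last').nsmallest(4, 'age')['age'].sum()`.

drop duplicate name (keep=last):
   name  age
0  Lena   32
1   Max   28
6   Fay   38
7   Tom   54
8   Gus   23
take 4 rows with smallest age:
   name  age
8   Gus   23
1   Max   28
0  Lena   32
6   Fay   38

121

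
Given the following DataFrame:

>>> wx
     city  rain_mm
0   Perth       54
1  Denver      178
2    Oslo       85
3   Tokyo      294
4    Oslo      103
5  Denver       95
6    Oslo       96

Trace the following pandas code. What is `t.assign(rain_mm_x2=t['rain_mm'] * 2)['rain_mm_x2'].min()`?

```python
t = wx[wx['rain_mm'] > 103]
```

356

filter rows where rain_mm > 103:
     city  rain_mm
1  Denver      178
3   Tokyo      294
add column rain_mm_x2 = t['rain_mm'] * 2:
     city  rain_mm  rain_mm_x2
1  Denver      178         356
3   Tokyo      294         588
Finally, min of column 'rain_mm_x2' = 356.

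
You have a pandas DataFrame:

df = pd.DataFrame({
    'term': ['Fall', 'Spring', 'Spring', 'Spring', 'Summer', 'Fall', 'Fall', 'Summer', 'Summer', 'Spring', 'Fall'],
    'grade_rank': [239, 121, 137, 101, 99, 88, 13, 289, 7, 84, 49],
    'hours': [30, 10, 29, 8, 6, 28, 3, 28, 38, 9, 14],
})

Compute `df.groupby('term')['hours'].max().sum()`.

group by term, max of hours:
term
Fall      30
Spring    29
Summer    38
Name: hours, dtype: int64
Taking the sum of the resulting series gives 97.

97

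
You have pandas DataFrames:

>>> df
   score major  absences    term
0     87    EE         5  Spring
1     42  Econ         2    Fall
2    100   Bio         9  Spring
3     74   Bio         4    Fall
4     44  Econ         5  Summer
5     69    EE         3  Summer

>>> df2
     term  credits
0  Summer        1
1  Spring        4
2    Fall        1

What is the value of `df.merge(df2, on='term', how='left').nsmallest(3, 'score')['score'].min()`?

42

merge on 'term' (how='left') → 6 rows:
   score major  absences    term  credits
0     87    EE         5  Spring        4
1     42  Econ         2    Fall        1
2    100   Bio         9  Spring        4
3     74   Bio         4    Fall        1
4     44  Econ         5  Summer        1
5     69    EE         3  Summer        1
take 3 rows with smallest score:
   score major  absences    term  credits
1     42  Econ         2    Fall        1
4     44  Econ         5  Summer        1
5     69    EE         3  Summer        1
Finally, min of column 'score' = 42.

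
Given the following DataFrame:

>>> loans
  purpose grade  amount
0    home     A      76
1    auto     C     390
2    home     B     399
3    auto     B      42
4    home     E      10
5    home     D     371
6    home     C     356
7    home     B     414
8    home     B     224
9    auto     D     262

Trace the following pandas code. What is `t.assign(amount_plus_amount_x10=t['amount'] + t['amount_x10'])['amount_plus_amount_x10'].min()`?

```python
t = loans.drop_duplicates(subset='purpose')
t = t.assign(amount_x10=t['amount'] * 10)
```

drop duplicate purpose (keep=first):
  purpose grade  amount
0    home     A      76
1    auto     C     390
add column amount_x10 = t['amount'] * 10:
  purpose grade  amount  amount_x10
0    home     A      76         760
1    auto     C     390        3900
add column amount_plus_amount_x10 = t['amount'] + t['amount_x10']:
  purpose grade  amount  amount_x10  amount_plus_amount_x10
0    home     A      76         760                     836
1    auto     C     390        3900                    4290

836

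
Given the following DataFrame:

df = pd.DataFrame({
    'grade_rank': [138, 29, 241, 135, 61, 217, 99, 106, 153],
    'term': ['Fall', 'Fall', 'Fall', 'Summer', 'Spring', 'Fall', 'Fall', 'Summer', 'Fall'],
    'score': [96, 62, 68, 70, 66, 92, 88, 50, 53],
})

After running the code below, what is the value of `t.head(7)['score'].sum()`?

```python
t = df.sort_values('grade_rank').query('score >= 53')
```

527

sort by grade_rank:
   grade_rank    term  score
1          29    Fall     62
4          61  Spring     66
6          99    Fall     88
7         106  Summer     50
3         135  Summer     70
0         138    Fall     96
8         153    Fall     53
5         217    Fall     92
2         241    Fall     68
filter rows where score >= 53:
   grade_rank    term  score
1          29    Fall     62
4          61  Spring     66
6          99    Fall     88
3         135  Summer     70
0         138    Fall     96
8         153    Fall     53
5         217    Fall     92
2         241    Fall     68
take first 7 rows:
   grade_rank    term  score
1          29    Fall     62
4          61  Spring     66
6          99    Fall     88
3         135  Summer     70
0         138    Fall     96
8         153    Fall     53
5         217    Fall     92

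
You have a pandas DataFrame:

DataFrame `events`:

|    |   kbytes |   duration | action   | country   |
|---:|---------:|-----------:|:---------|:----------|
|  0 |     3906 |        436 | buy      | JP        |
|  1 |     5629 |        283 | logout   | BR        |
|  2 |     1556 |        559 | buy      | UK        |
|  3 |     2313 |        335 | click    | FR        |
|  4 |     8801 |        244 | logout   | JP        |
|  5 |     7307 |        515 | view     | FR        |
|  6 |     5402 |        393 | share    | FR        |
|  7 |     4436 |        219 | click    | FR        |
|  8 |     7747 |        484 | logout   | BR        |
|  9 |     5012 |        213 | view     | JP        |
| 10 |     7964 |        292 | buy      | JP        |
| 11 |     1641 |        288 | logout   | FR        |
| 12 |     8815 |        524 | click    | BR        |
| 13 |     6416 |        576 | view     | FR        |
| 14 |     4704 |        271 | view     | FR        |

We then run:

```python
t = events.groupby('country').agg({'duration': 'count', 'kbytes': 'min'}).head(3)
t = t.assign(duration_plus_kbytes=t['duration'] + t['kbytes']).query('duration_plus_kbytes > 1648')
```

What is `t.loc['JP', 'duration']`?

group by country: count(duration), min(kbytes):
         duration  kbytes
country                  
BR              3    5629
FR              7    1641
JP              4    3906
UK              1    1556
take first 3 rows:
         duration  kbytes
country                  
BR              3    5629
FR              7    1641
JP              4    3906
add column duration_plus_kbytes = t['duration'] + t['kbytes']:
         duration  kbytes  duration_plus_kbytes
country                                        
BR              3    5629                  5632
FR              7    1641                  1648
JP              4    3906                  3910
filter rows where duration_plus_kbytes > 1648:
         duration  kbytes  duration_plus_kbytes
country                                        
BR              3    5629                  5632
JP              4    3906                  3910
So loc['JP', 'duration'] = 4.

4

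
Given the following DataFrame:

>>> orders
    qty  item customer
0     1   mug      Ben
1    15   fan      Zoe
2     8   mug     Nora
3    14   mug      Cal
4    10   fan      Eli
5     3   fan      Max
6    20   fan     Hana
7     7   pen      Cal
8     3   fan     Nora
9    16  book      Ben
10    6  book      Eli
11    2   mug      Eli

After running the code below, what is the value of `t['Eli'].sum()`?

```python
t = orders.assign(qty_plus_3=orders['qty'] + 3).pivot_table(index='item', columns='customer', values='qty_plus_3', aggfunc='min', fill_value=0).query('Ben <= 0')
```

add column qty_plus_3 = orders['qty'] + 3:
    qty  item customer  qty_plus_3
0     1   mug      Ben           4
1    15   fan      Zoe          18
2     8   mug     Nora          11
3    14   mug      Cal          17
4    10   fan      Eli          13
5     3   fan      Max           6
6    20   fan     Hana          23
7     7   pen      Cal          10
8     3   fan     Nora           6
9    16  book      Ben          19
10    6  book      Eli           9
11    2   mug      Eli           5
pivot: rows=item, cols=customer, min(qty_plus_3):
customer  Ben  Cal  Eli  Hana  Max  Nora  Zoe
item                                         
book       19    0    9     0    0     0    0
fan         0    0   13    23    6     6   18
mug         4   17    5     0    0    11    0
pen         0   10    0     0    0     0    0
filter rows where Ben <= 0:
customer  Ben  Cal  Eli  Hana  Max  Nora  Zoe
item                                         
fan         0    0   13    23    6     6   18
pen         0   10    0     0    0     0    0
Then the sum of column 'Eli': 13

13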